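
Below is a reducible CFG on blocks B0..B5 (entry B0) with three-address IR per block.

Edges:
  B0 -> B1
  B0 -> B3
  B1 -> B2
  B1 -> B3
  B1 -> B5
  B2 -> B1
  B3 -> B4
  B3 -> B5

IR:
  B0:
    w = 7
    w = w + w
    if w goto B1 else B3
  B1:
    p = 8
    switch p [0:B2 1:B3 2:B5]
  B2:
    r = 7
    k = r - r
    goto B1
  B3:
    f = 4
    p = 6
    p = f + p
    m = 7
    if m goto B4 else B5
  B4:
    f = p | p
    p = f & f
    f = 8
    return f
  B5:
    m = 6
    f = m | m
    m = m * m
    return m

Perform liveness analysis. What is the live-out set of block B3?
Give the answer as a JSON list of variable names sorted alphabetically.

Answer: ["p"]

Working:
def/use:
  B0: def={w} ue=∅
  B1: def={p} ue=∅
  B2: def={k,r} ue=∅
  B3: def={f,m,p} ue=∅
  B4: def={f,p} ue={p}
  B5: def={f,m} ue=∅

Live sets:
  B0: in=∅ out=∅
  B1: in=∅ out=∅
  B2: in=∅ out=∅
  B3: in=∅ out={p}
  B4: in={p} out=∅
  B5: in=∅ out=∅

live-out(B3) = ["p"]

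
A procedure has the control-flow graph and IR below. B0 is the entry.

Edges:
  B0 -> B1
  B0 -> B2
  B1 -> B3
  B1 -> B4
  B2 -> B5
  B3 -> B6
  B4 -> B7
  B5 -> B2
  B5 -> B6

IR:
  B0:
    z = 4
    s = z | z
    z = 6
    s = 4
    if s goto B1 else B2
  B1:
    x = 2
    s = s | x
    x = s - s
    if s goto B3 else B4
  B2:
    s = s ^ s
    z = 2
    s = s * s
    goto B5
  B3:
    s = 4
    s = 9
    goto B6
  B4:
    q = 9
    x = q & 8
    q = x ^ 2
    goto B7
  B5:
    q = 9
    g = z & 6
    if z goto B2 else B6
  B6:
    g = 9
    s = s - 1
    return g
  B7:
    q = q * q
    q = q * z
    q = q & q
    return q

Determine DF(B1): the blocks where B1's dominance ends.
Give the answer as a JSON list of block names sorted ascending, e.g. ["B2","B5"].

idom tree: B1←B0 B2←B0 B3←B1 B4←B1 B5←B2 B6←B0 B7←B4
Dom∩ at merges:
  B2: preds {B0,B5}: {B0} ∩ {B0,B2,B5} = {B0}; idom=B0
  B6: preds {B3,B5}: {B0,B1,B3} ∩ {B0,B2,B5} = {B0}; idom=B0

DF derivation:
  B2←B0: walk · to B0
  B2←B5: walk B5→B2 to B0
  B6←B3: walk B3→B1 to B0
  B6←B5: walk B5→B2 to B0
  B0: DF=∅
  B1: DF={B6}
  B2: DF={B2,B6}
  B3: DF={B6}
  B4: DF=∅
  B5: DF={B2,B6}
  B6: DF=∅
  B7: DF=∅

DF(B1) = ["B6"]

Answer: ["B6"]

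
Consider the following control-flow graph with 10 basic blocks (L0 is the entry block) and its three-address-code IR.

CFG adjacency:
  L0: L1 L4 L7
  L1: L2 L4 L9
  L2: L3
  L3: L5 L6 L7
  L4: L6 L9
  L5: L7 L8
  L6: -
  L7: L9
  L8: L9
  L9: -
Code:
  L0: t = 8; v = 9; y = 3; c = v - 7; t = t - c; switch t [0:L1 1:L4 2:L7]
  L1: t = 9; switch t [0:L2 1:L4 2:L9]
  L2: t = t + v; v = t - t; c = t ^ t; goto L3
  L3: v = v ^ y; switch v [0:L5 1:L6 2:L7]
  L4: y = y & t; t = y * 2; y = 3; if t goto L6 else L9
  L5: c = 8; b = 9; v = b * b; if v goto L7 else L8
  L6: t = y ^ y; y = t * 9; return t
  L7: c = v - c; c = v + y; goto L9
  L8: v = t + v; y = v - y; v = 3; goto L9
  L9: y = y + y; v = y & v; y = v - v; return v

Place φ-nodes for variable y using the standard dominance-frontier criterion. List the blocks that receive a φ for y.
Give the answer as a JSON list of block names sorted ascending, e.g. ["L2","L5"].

Answer: ["L6", "L9"]

Working:
idom tree: L1←L0 L2←L1 L3←L2 L4←L0 L5←L3 L6←L0 L7←L0 L8←L5 L9←L0
Dom at joins:
  L4: preds {L0,L1}: {L0} ∩ {L0,L1} = {L0}; idom=L0
  L6: preds {L3,L4}: {L0,L1,L2,L3} ∩ {L0,L4} = {L0}; idom=L0
  L7: preds {L0,L3,L5}: {L0} ∩ {L0,L1,L2,L3} ∩ {L0,L1,L2,L3,L5} = {L0}; idom=L0
  L9: preds {L1,L4,L7,L8}: {L0,L1} ∩ {L0,L4} ∩ {L0,L7} ∩ {L0,L1,L2,L3,L5,L8} = {L0}; idom=L0

DF derivation:
  L4←L0: walk · to L0
  L4←L1: walk L1 to L0
  L6←L3: walk L3→L2→L1 to L0
  L6←L4: walk L4 to L0
  L7←L0: walk · to L0
  L7←L3: walk L3→L2→L1 to L0
  L7←L5: walk L5→L3→L2→L1 to L0
  L9←L1: walk L1 to L0
  L9←L4: walk L4 to L0
  L9←L7: walk L7 to L0
  L9←L8: walk L8→L5→L3→L2→L1 to L0
  L0 → ∅
  L1 → {L4,L6,L7,L9}
  L2 → {L6,L7,L9}
  L3 → {L6,L7,L9}
  L4 → {L6,L9}
  L5 → {L7,L9}
  L6 → ∅
  L7 → {L9}
  L8 → {L9}
  L9 → ∅

φ for y: defs {L0,L4,L6,L8,L9}
  DF⁺ = {L6,L9}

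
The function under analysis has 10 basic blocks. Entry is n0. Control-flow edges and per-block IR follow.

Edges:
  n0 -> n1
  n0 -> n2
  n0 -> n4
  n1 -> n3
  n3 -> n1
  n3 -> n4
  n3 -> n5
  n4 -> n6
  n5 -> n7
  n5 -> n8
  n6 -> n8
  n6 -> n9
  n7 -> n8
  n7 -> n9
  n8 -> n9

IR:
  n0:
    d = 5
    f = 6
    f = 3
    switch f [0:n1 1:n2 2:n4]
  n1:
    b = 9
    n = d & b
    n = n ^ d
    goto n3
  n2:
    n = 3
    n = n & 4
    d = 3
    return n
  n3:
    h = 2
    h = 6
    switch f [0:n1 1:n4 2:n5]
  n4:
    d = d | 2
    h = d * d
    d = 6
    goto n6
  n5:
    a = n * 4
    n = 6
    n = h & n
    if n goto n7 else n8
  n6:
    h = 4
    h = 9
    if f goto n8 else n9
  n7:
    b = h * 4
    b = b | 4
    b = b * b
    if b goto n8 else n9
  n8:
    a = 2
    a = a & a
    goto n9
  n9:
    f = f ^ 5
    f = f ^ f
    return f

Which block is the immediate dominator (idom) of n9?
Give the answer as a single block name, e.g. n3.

idom tree: n1←n0 n2←n0 n3←n1 n4←n0 n5←n3 n6←n4 n7←n5 n8←n0 n9←n0
Dom at joins:
  n1: preds {n0,n3}: {n0} ∩ {n0,n1,n3} = {n0}; idom=n0
  n4: preds {n0,n3}: {n0} ∩ {n0,n1,n3} = {n0}; idom=n0
  n8: preds {n5,n6,n7}: {n0,n1,n3,n5} ∩ {n0,n4,n6} ∩ {n0,n1,n3,n5,n7} = {n0}; idom=n0
  n9: preds {n6,n7,n8}: {n0,n4,n6} ∩ {n0,n1,n3,n5,n7} ∩ {n0,n8} = {n0}; idom=n0

idom(n9) = n0

Answer: n0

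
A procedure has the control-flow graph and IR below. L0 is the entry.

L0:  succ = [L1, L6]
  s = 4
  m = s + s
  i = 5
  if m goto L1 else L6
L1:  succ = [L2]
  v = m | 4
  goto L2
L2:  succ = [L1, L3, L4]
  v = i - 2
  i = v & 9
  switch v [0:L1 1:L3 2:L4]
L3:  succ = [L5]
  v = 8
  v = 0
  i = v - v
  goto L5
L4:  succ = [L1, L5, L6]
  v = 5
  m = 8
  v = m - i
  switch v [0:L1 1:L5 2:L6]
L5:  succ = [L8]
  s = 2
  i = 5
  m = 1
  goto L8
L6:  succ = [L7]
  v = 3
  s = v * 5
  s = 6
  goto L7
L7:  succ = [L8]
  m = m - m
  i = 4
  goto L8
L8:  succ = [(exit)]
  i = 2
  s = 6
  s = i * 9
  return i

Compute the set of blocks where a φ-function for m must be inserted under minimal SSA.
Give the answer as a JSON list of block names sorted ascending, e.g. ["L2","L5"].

Answer: ["L1", "L5", "L6", "L8"]

Analysis:
idom tree: L1←L0 L2←L1 L3←L2 L4←L2 L5←L2 L6←L0 L7←L6 L8←L0
Dom at joins:
  L1: preds {L0,L2,L4}: {L0} ∩ {L0,L1,L2} ∩ {L0,L1,L2,L4} = {L0}; idom=L0
  L5: preds {L3,L4}: {L0,L1,L2,L3} ∩ {L0,L1,L2,L4} = {L0,L1,L2}; idom=L2
  L6: preds {L0,L4}: {L0} ∩ {L0,L1,L2,L4} = {L0}; idom=L0
  L8: preds {L5,L7}: {L0,L1,L2,L5} ∩ {L0,L6,L7} = {L0}; idom=L0

Frontier:
  join L1 pred L0: · stop@L0
  join L1 pred L2: L2→L1 stop@L0
  join L1 pred L4: L4→L2→L1 stop@L0
  join L5 pred L3: L3 stop@L2
  join L5 pred L4: L4 stop@L2
  join L6 pred L0: · stop@L0
  join L6 pred L4: L4→L2→L1 stop@L0
  join L8 pred L5: L5→L2→L1 stop@L0
  join L8 pred L7: L7→L6 stop@L0
  L0: DF=∅
  L1: DF={L1,L6,L8}
  L2: DF={L1,L6,L8}
  L3: DF={L5}
  L4: DF={L1,L5,L6}
  L5: DF={L8}
  L6: DF={L8}
  L7: DF={L8}
  L8: DF=∅

φ for m: defs {L0,L4,L5,L7}
  DF⁺ = {L1,L5,L6,L8}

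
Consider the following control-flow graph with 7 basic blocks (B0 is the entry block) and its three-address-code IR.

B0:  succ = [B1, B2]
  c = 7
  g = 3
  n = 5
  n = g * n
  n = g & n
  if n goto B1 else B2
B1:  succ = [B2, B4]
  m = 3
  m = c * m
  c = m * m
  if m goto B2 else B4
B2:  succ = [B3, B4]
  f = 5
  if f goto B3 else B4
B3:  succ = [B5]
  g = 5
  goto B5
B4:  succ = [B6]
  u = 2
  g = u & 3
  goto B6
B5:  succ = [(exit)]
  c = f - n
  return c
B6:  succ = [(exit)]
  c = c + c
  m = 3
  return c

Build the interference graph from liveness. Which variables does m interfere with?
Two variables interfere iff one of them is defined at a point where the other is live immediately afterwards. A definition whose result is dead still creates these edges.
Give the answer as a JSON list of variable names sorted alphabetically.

Per-block:
  B0 def {c,g,n} use ∅
  B1 def {c,m} use {c}
  B2 def {f} use ∅
  B3 def {g} use ∅
  B4 def {g,u} use ∅
  B5 def {c} use {f,n}
  B6 def {c,m} use {c}

Live sets:
  B0: in=∅ out={c,n}
  B1: in={c,n} out={c,n}
  B2: in={c,n} out={c,f,n}
  B3: in={f,n} out={f,n}
  B4: in={c} out={c}
  B5: in={f,n} out=∅
  B6: in={c} out=∅

Interfere edges:
  c↔{f,g,m,n,u}
  f↔{c,g,n}
  g↔{c,f,n}
  m↔{c,n}
  n↔{c,f,g,m}
  u↔{c}

N(m) = ["c", "n"]

Answer: ["c", "n"]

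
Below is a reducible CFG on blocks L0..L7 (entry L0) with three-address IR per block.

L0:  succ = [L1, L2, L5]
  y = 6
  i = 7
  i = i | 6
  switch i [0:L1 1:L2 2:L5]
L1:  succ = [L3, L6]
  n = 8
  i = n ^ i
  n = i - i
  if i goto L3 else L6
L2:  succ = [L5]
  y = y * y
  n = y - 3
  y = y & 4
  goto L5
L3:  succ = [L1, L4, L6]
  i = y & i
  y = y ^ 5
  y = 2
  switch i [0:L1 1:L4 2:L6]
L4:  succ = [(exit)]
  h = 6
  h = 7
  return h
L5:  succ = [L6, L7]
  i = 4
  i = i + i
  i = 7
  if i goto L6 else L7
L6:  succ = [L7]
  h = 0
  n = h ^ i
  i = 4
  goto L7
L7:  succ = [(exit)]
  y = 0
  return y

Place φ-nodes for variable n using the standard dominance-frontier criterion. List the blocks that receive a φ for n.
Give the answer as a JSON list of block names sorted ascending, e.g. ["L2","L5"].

Answer: ["L1", "L5", "L6", "L7"]

Working:
idom tree: L1←L0 L2←L0 L3←L1 L4←L3 L5←L0 L6←L0 L7←L0
Dom at joins:
  L1: preds {L0,L3}: {L0} ∩ {L0,L1,L3} = {L0}; idom=L0
  L5: preds {L0,L2}: {L0} ∩ {L0,L2} = {L0}; idom=L0
  L6: preds {L1,L3,L5}: {L0,L1} ∩ {L0,L1,L3} ∩ {L0,L5} = {L0}; idom=L0
  L7: preds {L5,L6}: {L0,L5} ∩ {L0,L6} = {L0}; idom=L0

DF derivation:
  join L1 pred L0: · stop@L0
  join L1 pred L3: L3→L1 stop@L0
  join L5 pred L0: · stop@L0
  join L5 pred L2: L2 stop@L0
  join L6 pred L1: L1 stop@L0
  join L6 pred L3: L3→L1 stop@L0
  join L6 pred L5: L5 stop@L0
  join L7 pred L5: L5 stop@L0
  join L7 pred L6: L6 stop@L0
  L0: DF=∅
  L1: DF={L1,L6}
  L2: DF={L5}
  L3: DF={L1,L6}
  L4: DF=∅
  L5: DF={L6,L7}
  L6: DF={L7}
  L7: DF=∅

φ for n: defs {L1,L2,L6}
  DF⁺ = {L1,L5,L6,L7}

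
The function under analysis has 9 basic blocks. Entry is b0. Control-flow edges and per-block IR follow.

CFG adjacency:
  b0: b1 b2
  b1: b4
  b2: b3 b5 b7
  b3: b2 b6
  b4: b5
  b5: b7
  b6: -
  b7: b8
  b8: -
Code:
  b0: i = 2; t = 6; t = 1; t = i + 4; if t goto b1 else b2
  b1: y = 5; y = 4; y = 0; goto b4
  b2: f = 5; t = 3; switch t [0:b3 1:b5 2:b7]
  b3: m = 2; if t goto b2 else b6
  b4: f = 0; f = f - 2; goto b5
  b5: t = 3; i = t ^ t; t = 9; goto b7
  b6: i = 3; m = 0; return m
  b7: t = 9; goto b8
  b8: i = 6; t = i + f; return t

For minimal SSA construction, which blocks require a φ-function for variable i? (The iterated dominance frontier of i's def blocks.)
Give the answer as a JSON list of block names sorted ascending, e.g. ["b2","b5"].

idom tree: b1←b0 b2←b0 b3←b2 b4←b1 b5←b0 b6←b3 b7←b0 b8←b7
Join-block Dom:
  b2: preds {b0,b3}: {b0} ∩ {b0,b2,b3} = {b0}; idom=b0
  b5: preds {b2,b4}: {b0,b2} ∩ {b0,b1,b4} = {b0}; idom=b0
  b7: preds {b2,b5}: {b0,b2} ∩ {b0,b5} = {b0}; idom=b0

Frontier:
  join b2 pred b0: · stop@b0
  join b2 pred b3: b3→b2 stop@b0
  join b5 pred b2: b2 stop@b0
  join b5 pred b4: b4→b1 stop@b0
  join b7 pred b2: b2 stop@b0
  join b7 pred b5: b5 stop@b0
  b0: DF=∅
  b1: DF={b5}
  b2: DF={b2,b5,b7}
  b3: DF={b2}
  b4: DF={b5}
  b5: DF={b7}
  b6: DF=∅
  b7: DF=∅
  b8: DF=∅

φ for i: defs {b0,b5,b6,b8}
  DF⁺ = {b7}

Answer: ["b7"]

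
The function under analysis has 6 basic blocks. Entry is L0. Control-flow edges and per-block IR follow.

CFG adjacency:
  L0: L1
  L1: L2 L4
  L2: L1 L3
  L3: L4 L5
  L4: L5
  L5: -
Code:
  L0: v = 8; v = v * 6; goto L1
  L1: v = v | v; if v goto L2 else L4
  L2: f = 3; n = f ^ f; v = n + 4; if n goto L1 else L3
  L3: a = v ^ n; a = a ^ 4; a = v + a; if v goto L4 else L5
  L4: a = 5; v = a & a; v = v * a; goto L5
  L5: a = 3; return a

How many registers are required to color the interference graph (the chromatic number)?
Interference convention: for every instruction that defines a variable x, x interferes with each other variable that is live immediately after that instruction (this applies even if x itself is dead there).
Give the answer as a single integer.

Answer: 2

Derivation:
Block summaries:
  L0: {v} / ∅
  L1: {v} / {v}
  L2: {f,n,v} / ∅
  L3: {a} / {n,v}
  L4: {a,v} / ∅
  L5: {a} / ∅

Live sets:
  L0: in=∅ out={v}
  L1: in={v} out=∅
  L2: in=∅ out={n,v}
  L3: in={n,v} out=∅
  L4: in=∅ out=∅
  L5: in=∅ out=∅

Interference:
  a: {v}
  f: ∅
  n: {v}
  v: {a,n}

Colouring:
  clique {a,v} ⇒ need ≥ 2
  2-colouring: r0={f,v}  r1={a,n}
  χ = 2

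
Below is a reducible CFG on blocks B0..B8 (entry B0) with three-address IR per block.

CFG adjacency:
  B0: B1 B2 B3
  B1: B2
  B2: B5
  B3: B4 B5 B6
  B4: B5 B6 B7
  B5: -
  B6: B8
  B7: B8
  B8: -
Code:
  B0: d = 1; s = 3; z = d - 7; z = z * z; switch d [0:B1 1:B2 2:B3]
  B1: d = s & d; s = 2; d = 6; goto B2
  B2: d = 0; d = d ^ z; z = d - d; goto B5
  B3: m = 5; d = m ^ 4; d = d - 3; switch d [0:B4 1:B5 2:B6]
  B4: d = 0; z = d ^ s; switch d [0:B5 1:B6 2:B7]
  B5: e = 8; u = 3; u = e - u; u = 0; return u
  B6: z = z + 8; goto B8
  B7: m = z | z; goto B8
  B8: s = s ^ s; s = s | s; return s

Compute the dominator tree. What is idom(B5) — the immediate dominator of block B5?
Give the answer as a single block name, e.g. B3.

Answer: B0

Derivation:
idom tree: B1←B0 B2←B0 B3←B0 B4←B3 B5←B0 B6←B3 B7←B4 B8←B3
Dom at joins:
  B2: preds {B0,B1}: {B0} ∩ {B0,B1} = {B0}; idom=B0
  B5: preds {B2,B3,B4}: {B0,B2} ∩ {B0,B3} ∩ {B0,B3,B4} = {B0}; idom=B0
  B6: preds {B3,B4}: {B0,B3} ∩ {B0,B3,B4} = {B0,B3}; idom=B3
  B8: preds {B6,B7}: {B0,B3,B6} ∩ {B0,B3,B4,B7} = {B0,B3}; idom=B3

idom(B5) = B0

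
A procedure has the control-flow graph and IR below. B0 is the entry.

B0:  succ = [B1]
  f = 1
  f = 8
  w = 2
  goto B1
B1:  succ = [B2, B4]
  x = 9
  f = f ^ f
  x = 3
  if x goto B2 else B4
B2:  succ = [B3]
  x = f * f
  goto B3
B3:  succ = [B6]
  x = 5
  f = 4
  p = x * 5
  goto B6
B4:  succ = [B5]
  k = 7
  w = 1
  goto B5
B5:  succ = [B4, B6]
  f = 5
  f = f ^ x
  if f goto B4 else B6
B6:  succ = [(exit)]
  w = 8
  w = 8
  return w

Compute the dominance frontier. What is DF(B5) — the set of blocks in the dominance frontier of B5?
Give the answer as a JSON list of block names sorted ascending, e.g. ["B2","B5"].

Answer: ["B4", "B6"]

Derivation:
idom tree: B1←B0 B2←B1 B3←B2 B4←B1 B5←B4 B6←B1
Join-block Dom:
  B4: preds {B1,B5}: {B0,B1} ∩ {B0,B1,B4,B5} = {B0,B1}; idom=B1
  B6: preds {B3,B5}: {B0,B1,B2,B3} ∩ {B0,B1,B4,B5} = {B0,B1}; idom=B1

DF walk-up:
  B4←B1: walk · to B1
  B4←B5: walk B5→B4 to B1
  B6←B3: walk B3→B2 to B1
  B6←B5: walk B5→B4 to B1
  DF(B0)=∅
  DF(B1)=∅
  DF(B2)={B6}
  DF(B3)={B6}
  DF(B4)={B4,B6}
  DF(B5)={B4,B6}
  DF(B6)=∅

DF(B5) = ["B4", "B6"]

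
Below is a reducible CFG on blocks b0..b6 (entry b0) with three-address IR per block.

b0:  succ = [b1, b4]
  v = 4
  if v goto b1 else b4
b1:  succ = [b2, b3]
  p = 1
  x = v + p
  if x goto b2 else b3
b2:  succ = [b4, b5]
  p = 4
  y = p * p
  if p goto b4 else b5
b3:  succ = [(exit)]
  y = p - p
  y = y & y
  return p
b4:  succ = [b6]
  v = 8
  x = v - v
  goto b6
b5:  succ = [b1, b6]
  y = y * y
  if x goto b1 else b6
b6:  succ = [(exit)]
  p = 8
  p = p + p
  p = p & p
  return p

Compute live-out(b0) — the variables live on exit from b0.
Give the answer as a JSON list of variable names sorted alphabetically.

Answer: ["v"]

Derivation:
Block summaries:
  b0: {v} / ∅
  b1: {p,x} / {v}
  b2: {p,y} / ∅
  b3: {y} / {p}
  b4: {v,x} / ∅
  b5: {y} / {x,y}
  b6: {p} / ∅

Backward fixpoint:
  b0 li=∅ lo={v}
  b1 li={v} lo={p,v,x}
  b2 li={v,x} lo={v,x,y}
  b3 li={p} lo=∅
  b4 li=∅ lo=∅
  b5 li={v,x,y} lo={v}
  b6 li=∅ lo=∅

live-out(b0) = ["v"]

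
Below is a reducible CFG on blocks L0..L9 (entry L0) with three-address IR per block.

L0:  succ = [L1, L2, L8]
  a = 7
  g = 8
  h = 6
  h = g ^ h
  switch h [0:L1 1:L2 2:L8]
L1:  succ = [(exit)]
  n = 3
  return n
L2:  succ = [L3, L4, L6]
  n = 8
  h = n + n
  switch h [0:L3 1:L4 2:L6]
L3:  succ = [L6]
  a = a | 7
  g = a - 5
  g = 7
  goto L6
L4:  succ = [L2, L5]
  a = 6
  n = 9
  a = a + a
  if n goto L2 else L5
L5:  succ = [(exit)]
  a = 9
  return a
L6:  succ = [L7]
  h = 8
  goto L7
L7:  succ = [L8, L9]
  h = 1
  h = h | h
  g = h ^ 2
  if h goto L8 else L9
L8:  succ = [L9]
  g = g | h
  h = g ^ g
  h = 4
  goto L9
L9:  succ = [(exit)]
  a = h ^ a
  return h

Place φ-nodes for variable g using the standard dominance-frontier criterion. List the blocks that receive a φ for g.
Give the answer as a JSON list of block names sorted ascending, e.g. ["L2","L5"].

idom tree: L1←L0 L2←L0 L3←L2 L4←L2 L5←L4 L6←L2 L7←L6 L8←L0 L9←L0
Dom∩ at merges:
  L2: preds {L0,L4}: {L0} ∩ {L0,L2,L4} = {L0}; idom=L0
  L6: preds {L2,L3}: {L0,L2} ∩ {L0,L2,L3} = {L0,L2}; idom=L2
  L8: preds {L0,L7}: {L0} ∩ {L0,L2,L6,L7} = {L0}; idom=L0
  L9: preds {L7,L8}: {L0,L2,L6,L7} ∩ {L0,L8} = {L0}; idom=L0

DF walk-up:
  L2←L0: walk · to L0
  L2←L4: walk L4→L2 to L0
  L6←L2: walk · to L2
  L6←L3: walk L3 to L2
  L8←L0: walk · to L0
  L8←L7: walk L7→L6→L2 to L0
  L9←L7: walk L7→L6→L2 to L0
  L9←L8: walk L8 to L0
  L0 → ∅
  L1 → ∅
  L2 → {L2,L8,L9}
  L3 → {L6}
  L4 → {L2}
  L5 → ∅
  L6 → {L8,L9}
  L7 → {L8,L9}
  L8 → {L9}
  L9 → ∅

φ for g: defs {L0,L3,L7,L8}
  DF⁺ = {L6,L8,L9}

Answer: ["L6", "L8", "L9"]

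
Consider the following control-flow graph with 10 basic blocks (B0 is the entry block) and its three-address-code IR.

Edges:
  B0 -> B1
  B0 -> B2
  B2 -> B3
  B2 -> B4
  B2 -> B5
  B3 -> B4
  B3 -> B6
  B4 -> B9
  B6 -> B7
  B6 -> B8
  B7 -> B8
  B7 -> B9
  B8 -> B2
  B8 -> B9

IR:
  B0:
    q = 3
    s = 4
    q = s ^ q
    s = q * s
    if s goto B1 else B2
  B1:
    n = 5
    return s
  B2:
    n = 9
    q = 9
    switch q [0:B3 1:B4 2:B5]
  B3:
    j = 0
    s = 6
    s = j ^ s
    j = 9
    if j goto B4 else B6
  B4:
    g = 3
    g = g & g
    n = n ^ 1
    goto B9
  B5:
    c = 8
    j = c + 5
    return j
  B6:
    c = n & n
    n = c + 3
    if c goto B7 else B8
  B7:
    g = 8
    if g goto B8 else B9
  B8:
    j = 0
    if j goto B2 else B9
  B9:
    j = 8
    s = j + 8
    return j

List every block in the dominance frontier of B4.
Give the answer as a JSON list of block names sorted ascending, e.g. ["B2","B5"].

Answer: ["B9"]

Derivation:
idom tree: B1←B0 B2←B0 B3←B2 B4←B2 B5←B2 B6←B3 B7←B6 B8←B6 B9←B2
Dom∩ at merges:
  B2: preds {B0,B8}: {B0} ∩ {B0,B2,B3,B6,B8} = {B0}; idom=B0
  B4: preds {B2,B3}: {B0,B2} ∩ {B0,B2,B3} = {B0,B2}; idom=B2
  B8: preds {B6,B7}: {B0,B2,B3,B6} ∩ {B0,B2,B3,B6,B7} = {B0,B2,B3,B6}; idom=B6
  B9: preds {B4,B7,B8}: {B0,B2,B4} ∩ {B0,B2,B3,B6,B7} ∩ {B0,B2,B3,B6,B8} = {B0,B2}; idom=B2

Frontier:
  B2←B0: walk · to B0
  B2←B8: walk B8→B6→B3→B2 to B0
  B4←B2: walk · to B2
  B4←B3: walk B3 to B2
  B8←B6: walk · to B6
  B8←B7: walk B7 to B6
  B9←B4: walk B4 to B2
  B9←B7: walk B7→B6→B3 to B2
  B9←B8: walk B8→B6→B3 to B2
  DF(B0)=∅
  DF(B1)=∅
  DF(B2)={B2}
  DF(B3)={B2,B4,B9}
  DF(B4)={B9}
  DF(B5)=∅
  DF(B6)={B2,B9}
  DF(B7)={B8,B9}
  DF(B8)={B2,B9}
  DF(B9)=∅

DF(B4) = ["B9"]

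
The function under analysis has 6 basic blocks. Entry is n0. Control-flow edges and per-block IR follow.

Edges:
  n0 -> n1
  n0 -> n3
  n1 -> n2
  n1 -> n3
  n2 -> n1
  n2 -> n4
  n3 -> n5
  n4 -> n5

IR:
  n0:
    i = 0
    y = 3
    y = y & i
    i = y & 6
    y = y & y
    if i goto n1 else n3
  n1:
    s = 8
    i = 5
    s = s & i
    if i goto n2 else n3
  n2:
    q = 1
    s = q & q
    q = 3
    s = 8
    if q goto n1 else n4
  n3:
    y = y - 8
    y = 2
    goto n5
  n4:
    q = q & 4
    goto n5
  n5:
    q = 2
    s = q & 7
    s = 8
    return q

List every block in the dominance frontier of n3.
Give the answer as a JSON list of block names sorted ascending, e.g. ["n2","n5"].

idom tree: n1←n0 n2←n1 n3←n0 n4←n2 n5←n0
Dom at joins:
  n1: preds {n0,n2}: {n0} ∩ {n0,n1,n2} = {n0}; idom=n0
  n3: preds {n0,n1}: {n0} ∩ {n0,n1} = {n0}; idom=n0
  n5: preds {n3,n4}: {n0,n3} ∩ {n0,n1,n2,n4} = {n0}; idom=n0

DF walk-up:
  join n1 pred n0: · stop@n0
  join n1 pred n2: n2→n1 stop@n0
  join n3 pred n0: · stop@n0
  join n3 pred n1: n1 stop@n0
  join n5 pred n3: n3 stop@n0
  join n5 pred n4: n4→n2→n1 stop@n0
  n0: DF=∅
  n1: DF={n1,n3,n5}
  n2: DF={n1,n5}
  n3: DF={n5}
  n4: DF={n5}
  n5: DF=∅

DF(n3) = ["n5"]

Answer: ["n5"]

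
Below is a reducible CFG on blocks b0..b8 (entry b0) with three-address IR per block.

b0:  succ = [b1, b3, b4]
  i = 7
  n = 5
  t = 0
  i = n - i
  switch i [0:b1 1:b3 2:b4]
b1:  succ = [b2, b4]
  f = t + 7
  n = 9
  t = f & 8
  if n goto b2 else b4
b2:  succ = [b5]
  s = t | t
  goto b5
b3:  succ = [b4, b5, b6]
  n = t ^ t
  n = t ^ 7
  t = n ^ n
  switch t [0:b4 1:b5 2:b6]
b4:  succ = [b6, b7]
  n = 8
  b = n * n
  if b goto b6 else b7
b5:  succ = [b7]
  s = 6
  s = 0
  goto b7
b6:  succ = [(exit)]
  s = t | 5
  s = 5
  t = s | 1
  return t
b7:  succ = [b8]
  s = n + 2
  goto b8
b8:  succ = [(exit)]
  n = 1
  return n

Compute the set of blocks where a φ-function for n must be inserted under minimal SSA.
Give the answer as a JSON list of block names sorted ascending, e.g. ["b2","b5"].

idom tree: b1←b0 b2←b1 b3←b0 b4←b0 b5←b0 b6←b0 b7←b0 b8←b7
Join-block Dom:
  b4: preds {b0,b1,b3}: {b0} ∩ {b0,b1} ∩ {b0,b3} = {b0}; idom=b0
  b5: preds {b2,b3}: {b0,b1,b2} ∩ {b0,b3} = {b0}; idom=b0
  b6: preds {b3,b4}: {b0,b3} ∩ {b0,b4} = {b0}; idom=b0
  b7: preds {b4,b5}: {b0,b4} ∩ {b0,b5} = {b0}; idom=b0

DF walk-up:
  join b4 pred b0: · stop@b0
  join b4 pred b1: b1 stop@b0
  join b4 pred b3: b3 stop@b0
  join b5 pred b2: b2→b1 stop@b0
  join b5 pred b3: b3 stop@b0
  join b6 pred b3: b3 stop@b0
  join b6 pred b4: b4 stop@b0
  join b7 pred b4: b4 stop@b0
  join b7 pred b5: b5 stop@b0
  b0 → ∅
  b1 → {b4,b5}
  b2 → {b5}
  b3 → {b4,b5,b6}
  b4 → {b6,b7}
  b5 → {b7}
  b6 → ∅
  b7 → ∅
  b8 → ∅

φ for n: defs {b0,b1,b3,b4,b8}
  DF⁺ = {b4,b5,b6,b7}

Answer: ["b4", "b5", "b6", "b7"]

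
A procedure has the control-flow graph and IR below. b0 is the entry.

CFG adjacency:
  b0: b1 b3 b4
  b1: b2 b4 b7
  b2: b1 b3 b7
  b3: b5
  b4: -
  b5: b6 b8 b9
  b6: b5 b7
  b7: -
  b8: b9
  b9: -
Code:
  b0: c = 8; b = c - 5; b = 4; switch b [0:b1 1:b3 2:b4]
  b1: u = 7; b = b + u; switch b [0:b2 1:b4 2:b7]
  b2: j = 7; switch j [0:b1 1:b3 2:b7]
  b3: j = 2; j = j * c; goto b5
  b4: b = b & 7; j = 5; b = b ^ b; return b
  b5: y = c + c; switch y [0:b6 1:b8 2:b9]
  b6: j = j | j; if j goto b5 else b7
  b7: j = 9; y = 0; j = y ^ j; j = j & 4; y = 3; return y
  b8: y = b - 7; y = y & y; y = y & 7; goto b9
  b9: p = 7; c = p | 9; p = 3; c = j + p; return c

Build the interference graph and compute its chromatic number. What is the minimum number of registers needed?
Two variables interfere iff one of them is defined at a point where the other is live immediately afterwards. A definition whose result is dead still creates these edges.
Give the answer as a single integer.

Per-block:
  b0: {b,c} / ∅
  b1: {b,u} / {b}
  b2: {j} / ∅
  b3: {j} / {c}
  b4: {b,j} / {b}
  b5: {y} / {c}
  b6: {j} / {j}
  b7: {j,y} / ∅
  b8: {y} / {b}
  b9: {c,p} / {j}

Live sets:
  b0: in=∅ out={b,c}
  b1: in={b,c} out={b,c}
  b2: in={b,c} out={b,c}
  b3: in={b,c} out={b,c,j}
  b4: in={b} out=∅
  b5: in={b,c,j} out={b,c,j}
  b6: in={b,c,j} out={b,c,j}
  b7: in=∅ out=∅
  b8: in={b,j} out={j}
  b9: in={j} out=∅

Interfere edges:
  b — {c,j,u,y}
  c — {b,j,u,y}
  j — {b,c,p,y}
  p — {j}
  u — {b,c}
  y — {b,c,j}

Colouring:
  {b,c,j,y} pairwise interfere (4-clique) ⇒ χ ≥ 4
  assign b→c0 c→c1 j→c2 p→c0 u→c2 y→c3 — no edge inside a register ⇒ χ ≤ 4
  χ = 4

Answer: 4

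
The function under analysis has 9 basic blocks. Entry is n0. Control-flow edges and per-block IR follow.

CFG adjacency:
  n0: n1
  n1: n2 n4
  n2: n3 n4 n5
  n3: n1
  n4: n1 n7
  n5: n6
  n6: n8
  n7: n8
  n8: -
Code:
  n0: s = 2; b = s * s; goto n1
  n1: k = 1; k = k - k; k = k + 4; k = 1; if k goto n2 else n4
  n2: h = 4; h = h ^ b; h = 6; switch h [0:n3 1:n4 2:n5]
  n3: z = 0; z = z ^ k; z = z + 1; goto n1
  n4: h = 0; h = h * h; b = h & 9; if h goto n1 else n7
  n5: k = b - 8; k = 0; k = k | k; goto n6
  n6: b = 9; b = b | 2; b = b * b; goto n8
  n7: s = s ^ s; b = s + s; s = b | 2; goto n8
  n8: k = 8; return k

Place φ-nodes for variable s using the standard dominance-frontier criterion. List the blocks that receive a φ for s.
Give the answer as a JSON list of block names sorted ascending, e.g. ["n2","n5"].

idom tree: n1←n0 n2←n1 n3←n2 n4←n1 n5←n2 n6←n5 n7←n4 n8←n1
Join-block Dom:
  n1: preds {n0,n3,n4}: {n0} ∩ {n0,n1,n2,n3} ∩ {n0,n1,n4} = {n0}; idom=n0
  n4: preds {n1,n2}: {n0,n1} ∩ {n0,n1,n2} = {n0,n1}; idom=n1
  n8: preds {n6,n7}: {n0,n1,n2,n5,n6} ∩ {n0,n1,n4,n7} = {n0,n1}; idom=n1

DF walk-up:
  join n1 pred n0: · stop@n0
  join n1 pred n3: n3→n2→n1 stop@n0
  join n1 pred n4: n4→n1 stop@n0
  join n4 pred n1: · stop@n1
  join n4 pred n2: n2 stop@n1
  join n8 pred n6: n6→n5→n2 stop@n1
  join n8 pred n7: n7→n4 stop@n1
  n0 → ∅
  n1 → {n1}
  n2 → {n1,n4,n8}
  n3 → {n1}
  n4 → {n1,n8}
  n5 → {n8}
  n6 → {n8}
  n7 → {n8}
  n8 → ∅

φ for s: defs {n0,n7}
  DF⁺ = {n8}

Answer: ["n8"]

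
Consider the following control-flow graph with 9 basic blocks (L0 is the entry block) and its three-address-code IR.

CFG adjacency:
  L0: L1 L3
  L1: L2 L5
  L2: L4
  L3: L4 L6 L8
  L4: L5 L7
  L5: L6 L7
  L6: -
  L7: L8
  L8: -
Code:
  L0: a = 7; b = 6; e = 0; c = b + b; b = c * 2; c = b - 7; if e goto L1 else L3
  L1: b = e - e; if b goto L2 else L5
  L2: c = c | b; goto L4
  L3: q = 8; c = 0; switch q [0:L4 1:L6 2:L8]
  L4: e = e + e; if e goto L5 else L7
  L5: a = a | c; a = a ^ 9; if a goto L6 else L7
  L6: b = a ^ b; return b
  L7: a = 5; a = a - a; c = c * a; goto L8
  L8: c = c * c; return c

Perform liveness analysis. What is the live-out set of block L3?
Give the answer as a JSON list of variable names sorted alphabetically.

Block summaries:
  L0: {a,b,c,e} / ∅
  L1: {b} / {e}
  L2: {c} / {b,c}
  L3: {c,q} / ∅
  L4: {e} / {e}
  L5: {a} / {a,c}
  L6: {b} / {a,b}
  L7: {a,c} / {c}
  L8: {c} / {c}

Backward fixpoint:
  L0 li=∅ lo={a,b,c,e}
  L1 li={a,c,e} lo={a,b,c,e}
  L2 li={a,b,c,e} lo={a,b,c,e}
  L3 li={a,b,e} lo={a,b,c,e}
  L4 li={a,b,c,e} lo={a,b,c}
  L5 li={a,b,c} lo={a,b,c}
  L6 li={a,b} lo=∅
  L7 li={c} lo={c}
  L8 li={c} lo=∅

live-out(L3) = ["a", "b", "c", "e"]

Answer: ["a", "b", "c", "e"]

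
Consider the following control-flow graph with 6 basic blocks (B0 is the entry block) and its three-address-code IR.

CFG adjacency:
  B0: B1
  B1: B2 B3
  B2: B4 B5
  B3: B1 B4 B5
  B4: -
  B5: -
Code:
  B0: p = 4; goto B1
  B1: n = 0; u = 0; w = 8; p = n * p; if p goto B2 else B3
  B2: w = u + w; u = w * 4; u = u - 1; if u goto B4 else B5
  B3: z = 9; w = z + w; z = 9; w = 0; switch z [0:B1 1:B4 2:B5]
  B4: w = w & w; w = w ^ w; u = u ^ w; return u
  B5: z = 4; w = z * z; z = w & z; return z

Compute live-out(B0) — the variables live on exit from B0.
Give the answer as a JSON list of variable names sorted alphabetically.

Answer: ["p"]

Working:
Block summaries:
  B0: def={p} ue=∅
  B1: def={n,p,u,w} ue={p}
  B2: def={u,w} ue={u,w}
  B3: def={w,z} ue={w}
  B4: def={u,w} ue={u,w}
  B5: def={w,z} ue=∅

Backward fixpoint:
  B0: in=∅ out={p}
  B1: in={p} out={p,u,w}
  B2: in={u,w} out={u,w}
  B3: in={p,u,w} out={p,u,w}
  B4: in={u,w} out=∅
  B5: in=∅ out=∅

live-out(B0) = ["p"]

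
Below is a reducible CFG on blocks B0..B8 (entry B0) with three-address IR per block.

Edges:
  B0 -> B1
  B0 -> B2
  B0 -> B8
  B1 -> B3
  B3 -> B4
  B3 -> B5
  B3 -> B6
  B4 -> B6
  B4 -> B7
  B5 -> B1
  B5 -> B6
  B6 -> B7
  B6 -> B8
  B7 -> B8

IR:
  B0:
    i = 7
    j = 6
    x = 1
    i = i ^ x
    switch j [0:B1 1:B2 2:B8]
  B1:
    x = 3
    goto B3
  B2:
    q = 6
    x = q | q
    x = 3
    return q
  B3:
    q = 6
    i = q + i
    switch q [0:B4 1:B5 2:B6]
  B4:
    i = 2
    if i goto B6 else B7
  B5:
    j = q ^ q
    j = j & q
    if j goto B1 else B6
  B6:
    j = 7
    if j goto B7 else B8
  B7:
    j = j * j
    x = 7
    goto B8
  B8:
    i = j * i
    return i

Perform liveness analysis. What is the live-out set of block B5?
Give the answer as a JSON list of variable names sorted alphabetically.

Answer: ["i", "j"]

Derivation:
Per-block:
  B0: {i,j,x} / ∅
  B1: {x} / ∅
  B2: {q,x} / ∅
  B3: {i,q} / {i}
  B4: {i} / ∅
  B5: {j} / {q}
  B6: {j} / ∅
  B7: {j,x} / {j}
  B8: {i} / {i,j}

Liveness:
  live B0: ∅→{i,j}
  live B1: {i,j}→{i,j}
  live B2: ∅→∅
  live B3: {i,j}→{i,j,q}
  live B4: {j}→{i,j}
  live B5: {i,q}→{i,j}
  live B6: {i}→{i,j}
  live B7: {i,j}→{i,j}
  live B8: {i,j}→∅

live-out(B5) = ["i", "j"]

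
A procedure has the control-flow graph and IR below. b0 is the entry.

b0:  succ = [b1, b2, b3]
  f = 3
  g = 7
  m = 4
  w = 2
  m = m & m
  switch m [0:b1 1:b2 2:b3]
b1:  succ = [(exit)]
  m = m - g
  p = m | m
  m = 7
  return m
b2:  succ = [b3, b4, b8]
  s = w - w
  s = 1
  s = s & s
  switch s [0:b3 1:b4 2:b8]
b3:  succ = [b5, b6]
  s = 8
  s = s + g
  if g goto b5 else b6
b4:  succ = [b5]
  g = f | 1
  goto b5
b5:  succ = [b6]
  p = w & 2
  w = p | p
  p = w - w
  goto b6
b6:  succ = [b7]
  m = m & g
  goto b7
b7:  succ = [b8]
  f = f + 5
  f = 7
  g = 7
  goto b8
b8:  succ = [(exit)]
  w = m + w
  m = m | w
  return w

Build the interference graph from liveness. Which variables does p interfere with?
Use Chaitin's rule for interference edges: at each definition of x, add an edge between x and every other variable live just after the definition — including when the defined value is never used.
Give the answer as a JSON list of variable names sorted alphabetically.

Answer: ["f", "g", "m", "w"]

Analysis:
def/use:
  b0: {f,g,m,w} / ∅
  b1: {m,p} / {g,m}
  b2: {s} / {w}
  b3: {s} / {g}
  b4: {g} / {f}
  b5: {p,w} / {w}
  b6: {m} / {g,m}
  b7: {f,g} / {f}
  b8: {m,w} / {m,w}

Backward fixpoint:
  b0 li=∅ lo={f,g,m,w}
  b1 li={g,m} lo=∅
  b2 li={f,g,m,w} lo={f,g,m,w}
  b3 li={f,g,m,w} lo={f,g,m,w}
  b4 li={f,m,w} lo={f,g,m,w}
  b5 li={f,g,m,w} lo={f,g,m,w}
  b6 li={f,g,m,w} lo={f,m,w}
  b7 li={f,m,w} lo={m,w}
  b8 li={m,w} lo=∅

Interfere edges:
  f — {g,m,p,s,w}
  g — {f,m,p,s,w}
  m — {f,g,p,s,w}
  p — {f,g,m,w}
  s — {f,g,m,w}
  w — {f,g,m,p,s}

N(p) = ["f", "g", "m", "w"]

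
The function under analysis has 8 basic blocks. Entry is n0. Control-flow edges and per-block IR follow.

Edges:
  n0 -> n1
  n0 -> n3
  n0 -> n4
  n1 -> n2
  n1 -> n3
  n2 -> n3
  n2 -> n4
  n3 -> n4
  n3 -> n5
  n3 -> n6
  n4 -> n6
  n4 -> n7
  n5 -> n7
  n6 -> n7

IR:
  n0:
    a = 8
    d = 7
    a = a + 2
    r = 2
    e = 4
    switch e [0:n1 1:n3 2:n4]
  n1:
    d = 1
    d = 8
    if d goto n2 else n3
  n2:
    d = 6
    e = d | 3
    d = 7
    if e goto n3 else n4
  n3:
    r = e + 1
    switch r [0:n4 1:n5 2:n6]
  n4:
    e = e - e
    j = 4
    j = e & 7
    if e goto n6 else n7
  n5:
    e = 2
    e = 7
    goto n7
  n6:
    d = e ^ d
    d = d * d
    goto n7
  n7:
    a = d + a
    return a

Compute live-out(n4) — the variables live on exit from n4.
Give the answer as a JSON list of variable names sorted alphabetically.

Per-block:
  n0: {a,d,e,r} / ∅
  n1: {d} / ∅
  n2: {d,e} / ∅
  n3: {r} / {e}
  n4: {e,j} / {e}
  n5: {e} / ∅
  n6: {d} / {d,e}
  n7: {a} / {a,d}

Backward fixpoint:
  n0: in=∅ out={a,d,e}
  n1: in={a,e} out={a,d,e}
  n2: in={a} out={a,d,e}
  n3: in={a,d,e} out={a,d,e}
  n4: in={a,d,e} out={a,d,e}
  n5: in={a,d} out={a,d}
  n6: in={a,d,e} out={a,d}
  n7: in={a,d} out=∅

live-out(n4) = ["a", "d", "e"]

Answer: ["a", "d", "e"]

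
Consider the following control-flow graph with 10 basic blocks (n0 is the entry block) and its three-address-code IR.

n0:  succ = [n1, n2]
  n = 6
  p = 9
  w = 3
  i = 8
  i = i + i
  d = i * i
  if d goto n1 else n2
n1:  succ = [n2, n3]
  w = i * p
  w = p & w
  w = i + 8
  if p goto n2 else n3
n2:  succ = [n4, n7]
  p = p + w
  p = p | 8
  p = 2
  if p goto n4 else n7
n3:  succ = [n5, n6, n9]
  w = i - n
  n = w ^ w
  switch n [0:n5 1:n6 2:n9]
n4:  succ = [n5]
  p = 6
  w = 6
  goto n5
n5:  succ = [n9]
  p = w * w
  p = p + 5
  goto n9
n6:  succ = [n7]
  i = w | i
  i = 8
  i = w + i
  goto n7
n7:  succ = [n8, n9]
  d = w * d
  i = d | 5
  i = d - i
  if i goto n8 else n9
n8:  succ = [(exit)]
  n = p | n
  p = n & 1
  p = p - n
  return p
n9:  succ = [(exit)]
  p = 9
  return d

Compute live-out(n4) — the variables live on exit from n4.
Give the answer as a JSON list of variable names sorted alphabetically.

Answer: ["d", "w"]

Derivation:
Per-block:
  n0: def={d,i,n,p,w} ue=∅
  n1: def={w} ue={i,p}
  n2: def={p} ue={p,w}
  n3: def={n,w} ue={i,n}
  n4: def={p,w} ue=∅
  n5: def={p} ue={w}
  n6: def={i} ue={i,w}
  n7: def={d,i} ue={d,w}
  n8: def={n,p} ue={n,p}
  n9: def={p} ue={d}

Live sets:
  live n0: ∅→{d,i,n,p,w}
  live n1: {d,i,n,p}→{d,i,n,p,w}
  live n2: {d,n,p,w}→{d,n,p,w}
  live n3: {d,i,n,p}→{d,i,n,p,w}
  live n4: {d}→{d,w}
  live n5: {d,w}→{d}
  live n6: {d,i,n,p,w}→{d,n,p,w}
  live n7: {d,n,p,w}→{d,n,p}
  live n8: {n,p}→∅
  live n9: {d}→∅

live-out(n4) = ["d", "w"]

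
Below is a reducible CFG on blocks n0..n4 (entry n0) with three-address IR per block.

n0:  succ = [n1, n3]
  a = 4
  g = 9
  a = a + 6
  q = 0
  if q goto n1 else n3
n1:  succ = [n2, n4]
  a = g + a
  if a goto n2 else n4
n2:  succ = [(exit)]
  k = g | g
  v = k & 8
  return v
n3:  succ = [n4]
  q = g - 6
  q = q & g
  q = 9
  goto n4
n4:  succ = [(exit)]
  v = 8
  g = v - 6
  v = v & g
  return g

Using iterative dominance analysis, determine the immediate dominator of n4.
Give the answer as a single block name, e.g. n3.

Answer: n0

Analysis:
idom tree: n1←n0 n2←n1 n3←n0 n4←n0
Dom∩ at merges:
  n4: preds {n1,n3}: {n0,n1} ∩ {n0,n3} = {n0}; idom=n0

idom(n4) = n0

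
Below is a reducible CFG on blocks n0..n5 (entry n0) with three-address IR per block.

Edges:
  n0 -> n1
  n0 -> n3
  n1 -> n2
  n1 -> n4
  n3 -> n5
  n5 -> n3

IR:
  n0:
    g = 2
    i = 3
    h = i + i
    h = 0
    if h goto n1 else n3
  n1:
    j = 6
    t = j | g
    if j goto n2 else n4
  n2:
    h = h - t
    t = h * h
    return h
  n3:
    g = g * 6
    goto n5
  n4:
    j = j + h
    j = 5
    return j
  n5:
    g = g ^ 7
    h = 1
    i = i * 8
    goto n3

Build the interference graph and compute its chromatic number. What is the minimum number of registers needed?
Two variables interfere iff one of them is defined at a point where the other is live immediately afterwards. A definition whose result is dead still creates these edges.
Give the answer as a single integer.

Answer: 3

Derivation:
Block summaries:
  n0: {g,h,i} / ∅
  n1: {j,t} / {g}
  n2: {h,t} / {h,t}
  n3: {g} / {g}
  n4: {j} / {h,j}
  n5: {g,h,i} / {g,i}

Backward fixpoint:
  live n0: ∅→{g,h,i}
  live n1: {g,h}→{h,j,t}
  live n2: {h,t}→∅
  live n3: {g,i}→{g,i}
  live n4: {h,j}→∅
  live n5: {g,i}→{g,i}

Conflict graph:
  g — {h,i,j}
  h — {g,i,j,t}
  i — {g,h}
  j — {g,h,t}
  t — {h,j}

Colouring:
  lower bound: {g,h,i} mutually conflict ⇒ χ ≥ 3
  assign g→c1 h→c0 i→c2 j→c2 t→c1 — no edge inside a register ⇒ χ ≤ 3
  χ = 3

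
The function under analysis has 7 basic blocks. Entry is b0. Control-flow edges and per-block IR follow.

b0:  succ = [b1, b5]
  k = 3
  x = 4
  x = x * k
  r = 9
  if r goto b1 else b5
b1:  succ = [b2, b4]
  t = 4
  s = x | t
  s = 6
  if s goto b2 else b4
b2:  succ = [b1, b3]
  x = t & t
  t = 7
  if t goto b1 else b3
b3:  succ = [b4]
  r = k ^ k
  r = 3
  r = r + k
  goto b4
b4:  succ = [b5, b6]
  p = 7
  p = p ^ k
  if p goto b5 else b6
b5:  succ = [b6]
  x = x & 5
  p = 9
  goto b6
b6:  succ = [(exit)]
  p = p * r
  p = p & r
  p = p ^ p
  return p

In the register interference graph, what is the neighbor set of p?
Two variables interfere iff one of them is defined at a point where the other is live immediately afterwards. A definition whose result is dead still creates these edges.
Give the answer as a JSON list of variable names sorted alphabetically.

Per-block:
  b0: def={k,r,x} ue=∅
  b1: def={s,t} ue={x}
  b2: def={t,x} ue={t}
  b3: def={r} ue={k}
  b4: def={p} ue={k}
  b5: def={p,x} ue={x}
  b6: def={p} ue={p,r}

Live sets:
  live b0: ∅→{k,r,x}
  live b1: {k,r,x}→{k,r,t,x}
  live b2: {k,r,t}→{k,r,x}
  live b3: {k,x}→{k,r,x}
  live b4: {k,r,x}→{p,r,x}
  live b5: {r,x}→{p,r}
  live b6: {p,r}→∅

Conflict graph:
  k — {p,r,s,t,x}
  p — {k,r,x}
  r — {k,p,s,t,x}
  s — {k,r,t,x}
  t — {k,r,s,x}
  x — {k,p,r,s,t}

N(p) = ["k", "r", "x"]

Answer: ["k", "r", "x"]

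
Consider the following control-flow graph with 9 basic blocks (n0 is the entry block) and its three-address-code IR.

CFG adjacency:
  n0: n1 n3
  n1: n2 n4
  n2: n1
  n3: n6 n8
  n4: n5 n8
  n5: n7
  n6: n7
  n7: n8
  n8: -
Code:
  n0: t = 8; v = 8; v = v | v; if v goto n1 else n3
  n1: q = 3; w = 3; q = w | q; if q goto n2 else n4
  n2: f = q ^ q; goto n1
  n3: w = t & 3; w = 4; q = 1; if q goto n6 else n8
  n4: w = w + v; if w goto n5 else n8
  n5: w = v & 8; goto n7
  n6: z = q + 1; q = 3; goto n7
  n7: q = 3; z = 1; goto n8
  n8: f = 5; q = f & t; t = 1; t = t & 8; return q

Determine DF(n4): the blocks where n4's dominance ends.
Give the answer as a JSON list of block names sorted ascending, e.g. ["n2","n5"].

Answer: ["n7", "n8"]

Derivation:
idom tree: n1←n0 n2←n1 n3←n0 n4←n1 n5←n4 n6←n3 n7←n0 n8←n0
Dom∩ at merges:
  n1: preds {n0,n2}: {n0} ∩ {n0,n1,n2} = {n0}; idom=n0
  n7: preds {n5,n6}: {n0,n1,n4,n5} ∩ {n0,n3,n6} = {n0}; idom=n0
  n8: preds {n3,n4,n7}: {n0,n3} ∩ {n0,n1,n4} ∩ {n0,n7} = {n0}; idom=n0

Frontier:
  n1←n0: walk · to n0
  n1←n2: walk n2→n1 to n0
  n7←n5: walk n5→n4→n1 to n0
  n7←n6: walk n6→n3 to n0
  n8←n3: walk n3 to n0
  n8←n4: walk n4→n1 to n0
  n8←n7: walk n7 to n0
  n0 → ∅
  n1 → {n1,n7,n8}
  n2 → {n1}
  n3 → {n7,n8}
  n4 → {n7,n8}
  n5 → {n7}
  n6 → {n7}
  n7 → {n8}
  n8 → ∅

DF(n4) = ["n7", "n8"]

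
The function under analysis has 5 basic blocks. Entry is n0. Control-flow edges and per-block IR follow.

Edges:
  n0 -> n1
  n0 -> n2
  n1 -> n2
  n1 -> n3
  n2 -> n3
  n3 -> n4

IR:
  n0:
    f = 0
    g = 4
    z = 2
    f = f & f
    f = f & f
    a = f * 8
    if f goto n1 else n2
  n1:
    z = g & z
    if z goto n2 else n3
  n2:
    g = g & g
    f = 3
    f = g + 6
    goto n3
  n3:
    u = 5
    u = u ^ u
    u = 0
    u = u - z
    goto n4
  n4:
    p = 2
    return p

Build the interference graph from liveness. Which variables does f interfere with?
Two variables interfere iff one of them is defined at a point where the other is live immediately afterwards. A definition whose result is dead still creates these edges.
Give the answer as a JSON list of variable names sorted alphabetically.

Per-block:
  n0: def={a,f,g,z} ue=∅
  n1: def={z} ue={g,z}
  n2: def={f,g} ue={g}
  n3: def={u} ue={z}
  n4: def={p} ue=∅

Liveness:
  live n0: ∅→{g,z}
  live n1: {g,z}→{g,z}
  live n2: {g,z}→{z}
  live n3: {z}→∅
  live n4: ∅→∅

Interfere edges:
  a↔{f,g,z}
  f↔{a,g,z}
  g↔{a,f,z}
  p↔∅
  u↔{z}
  z↔{a,f,g,u}

N(f) = ["a", "g", "z"]

Answer: ["a", "g", "z"]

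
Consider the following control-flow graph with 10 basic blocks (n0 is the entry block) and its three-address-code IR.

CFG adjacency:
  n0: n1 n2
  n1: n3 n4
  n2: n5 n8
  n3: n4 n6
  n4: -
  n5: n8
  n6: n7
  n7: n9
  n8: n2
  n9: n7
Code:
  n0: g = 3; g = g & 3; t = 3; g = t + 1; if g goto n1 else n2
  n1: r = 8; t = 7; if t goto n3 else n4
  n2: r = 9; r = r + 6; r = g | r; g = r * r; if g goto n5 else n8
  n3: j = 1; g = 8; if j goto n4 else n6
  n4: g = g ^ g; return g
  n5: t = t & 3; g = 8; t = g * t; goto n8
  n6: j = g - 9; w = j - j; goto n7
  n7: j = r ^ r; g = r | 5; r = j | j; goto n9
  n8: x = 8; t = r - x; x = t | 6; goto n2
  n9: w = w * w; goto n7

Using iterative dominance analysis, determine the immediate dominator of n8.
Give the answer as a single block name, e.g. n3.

idom tree: n1←n0 n2←n0 n3←n1 n4←n1 n5←n2 n6←n3 n7←n6 n8←n2 n9←n7
Join-block Dom:
  n2: preds {n0,n8}: {n0} ∩ {n0,n2,n8} = {n0}; idom=n0
  n4: preds {n1,n3}: {n0,n1} ∩ {n0,n1,n3} = {n0,n1}; idom=n1
  n7: preds {n6,n9}: {n0,n1,n3,n6} ∩ {n0,n1,n3,n6,n7,n9} = {n0,n1,n3,n6}; idom=n6
  n8: preds {n2,n5}: {n0,n2} ∩ {n0,n2,n5} = {n0,n2}; idom=n2

idom(n8) = n2

Answer: n2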